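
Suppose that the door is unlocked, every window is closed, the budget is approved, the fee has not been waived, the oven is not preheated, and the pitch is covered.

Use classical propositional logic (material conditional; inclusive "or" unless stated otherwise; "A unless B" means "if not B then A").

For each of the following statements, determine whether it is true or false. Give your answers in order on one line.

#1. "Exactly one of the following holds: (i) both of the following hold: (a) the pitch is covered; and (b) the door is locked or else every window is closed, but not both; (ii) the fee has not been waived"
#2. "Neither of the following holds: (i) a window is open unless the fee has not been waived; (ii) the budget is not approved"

Let M = "the pitch is covered" (T), Q = "the door is locked" (F), D = "a window is open" (F), H = "the fee has been waived" (F), V = "the budget is approved" (T).

#1: Formalization: (M ∧ (Q ⊕ ¬D)) ⊕ ¬H

¬D = ¬F = T
Q ⊕ ¬D = F ⊕ T = T
M ∧ (Q ⊕ ¬D) = T ∧ T = T
¬H = ¬F = T
(M ∧ (Q ⊕ ¬D)) ⊕ ¬H = T ⊕ T = F
Hence #1 is false.

#2: Parsed as (D ∨ ¬H) ↓ ¬V

¬H = ¬F = T
D ∨ ¬H = F ∨ T = T
¬V = ¬T = F
(D ∨ ¬H) ↓ ¬V = T ↓ F = F
Hence #2 is false.

#1 F, #2 F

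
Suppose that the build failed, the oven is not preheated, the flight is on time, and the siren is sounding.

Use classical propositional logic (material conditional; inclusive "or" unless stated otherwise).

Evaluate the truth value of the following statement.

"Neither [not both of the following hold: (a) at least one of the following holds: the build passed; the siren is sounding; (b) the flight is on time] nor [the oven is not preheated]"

Let G = "the build passed" (False), V = "the siren is sounding" (True), M = "the flight is delayed" (False), K = "the oven is preheated" (False).
This is ((G or V) nand not M) nor not K.

G or V = False or True = True
not M = not False = True
(G or V) nand not M = True nand True = False
not K = not False = True
((G or V) nand not M) nor not K = False nor True = False

The statement is false.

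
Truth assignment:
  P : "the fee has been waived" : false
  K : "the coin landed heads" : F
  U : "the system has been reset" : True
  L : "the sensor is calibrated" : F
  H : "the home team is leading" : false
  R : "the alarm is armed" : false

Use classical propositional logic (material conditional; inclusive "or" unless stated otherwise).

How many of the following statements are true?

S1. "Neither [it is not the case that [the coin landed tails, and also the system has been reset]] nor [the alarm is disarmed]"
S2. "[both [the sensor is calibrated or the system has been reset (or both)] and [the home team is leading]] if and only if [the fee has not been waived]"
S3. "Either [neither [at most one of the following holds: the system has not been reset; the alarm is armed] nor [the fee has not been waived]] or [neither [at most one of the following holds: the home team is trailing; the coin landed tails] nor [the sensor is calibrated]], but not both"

S1: In symbols: ¬(¬K ∧ U) ↓ ¬R

¬K = ¬F = T
¬K ∧ U = T ∧ T = T
¬(¬K ∧ U) = ¬T = F
¬R = ¬F = T
¬(¬K ∧ U) ↓ ¬R = F ↓ T = F
Hence S1 is false.

S2: This is ((L ∨ U) ∧ H) ↔ ¬P.

L ∨ U = F ∨ T = T
(L ∨ U) ∧ H = T ∧ F = F
¬P = ¬F = T
((L ∨ U) ∧ H) ↔ ¬P = F ↔ T = F
Thus S2 is false.

S3: Parsed as ((¬U ↑ R) ↓ ¬P) ⊕ ((¬H ↑ ¬K) ↓ L)

¬U = ¬T = F
¬U ↑ R = F ↑ F = T
¬P = ¬F = T
(¬U ↑ R) ↓ ¬P = T ↓ T = F
¬H = ¬F = T
¬K = ¬F = T
¬H ↑ ¬K = T ↑ T = F
(¬H ↑ ¬K) ↓ L = F ↓ F = T
((¬U ↑ R) ↓ ¬P) ⊕ ((¬H ↑ ¬K) ↓ L) = F ⊕ T = T
So S3 is true.

Count: 1.

1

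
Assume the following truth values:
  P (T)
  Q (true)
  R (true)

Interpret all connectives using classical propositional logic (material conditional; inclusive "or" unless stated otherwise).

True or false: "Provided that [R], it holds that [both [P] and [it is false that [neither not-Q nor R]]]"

true

This is R → (P ∧ ¬(¬Q ↓ R)).

¬Q = ¬T = F
¬Q ↓ R = F ↓ T = F
¬(¬Q ↓ R) = ¬F = T
P ∧ ¬(¬Q ↓ R) = T ∧ T = T
R → (P ∧ ¬(¬Q ↓ R)) = T → T = T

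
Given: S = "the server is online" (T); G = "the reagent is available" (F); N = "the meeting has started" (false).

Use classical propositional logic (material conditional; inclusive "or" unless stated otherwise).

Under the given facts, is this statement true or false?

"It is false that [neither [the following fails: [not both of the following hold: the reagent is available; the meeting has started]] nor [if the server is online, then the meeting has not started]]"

true

Parsed as ¬(¬(G ↑ N) ↓ (S → ¬N))

G ↑ N = F ↑ F = T
¬(G ↑ N) = ¬T = F
¬N = ¬F = T
S → ¬N = T → T = T
¬(G ↑ N) ↓ (S → ¬N) = F ↓ T = F
¬(¬(G ↑ N) ↓ (S → ¬N)) = ¬F = T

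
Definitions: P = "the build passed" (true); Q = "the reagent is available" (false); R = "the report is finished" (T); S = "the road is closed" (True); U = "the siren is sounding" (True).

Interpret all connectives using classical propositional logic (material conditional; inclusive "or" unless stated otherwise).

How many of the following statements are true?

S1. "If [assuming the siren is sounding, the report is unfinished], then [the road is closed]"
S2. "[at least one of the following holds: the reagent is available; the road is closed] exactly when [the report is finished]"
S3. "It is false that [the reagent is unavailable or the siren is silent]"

2

S1: This is (U -> ~R) -> S.

~R = ~T = F
U -> ~R = T -> F = F
(U -> ~R) -> S = F -> T = T
So S1 is true.

S2: This is (Q | S) <-> R.

Q | S = F | T = T
(Q | S) <-> R = T <-> T = T
Thus S2 is true.

S3: In symbols: ~(~Q | ~U)

~Q = ~F = T
~U = ~T = F
~Q | ~U = T | F = T
~(~Q | ~U) = ~T = F
Hence S3 is false.

True statements: 2.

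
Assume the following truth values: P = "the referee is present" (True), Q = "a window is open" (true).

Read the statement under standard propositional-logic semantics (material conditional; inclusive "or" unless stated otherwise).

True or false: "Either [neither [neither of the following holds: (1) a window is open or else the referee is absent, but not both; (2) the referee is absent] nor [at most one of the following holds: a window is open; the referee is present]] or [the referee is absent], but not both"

True

Parsed as (((Q ⊕ ¬P) ↓ ¬P) ↓ (Q ↑ P)) ⊕ ¬P

¬P = ¬T = F
Q ⊕ ¬P = T ⊕ F = T
¬P = ¬T = F
(Q ⊕ ¬P) ↓ ¬P = T ↓ F = F
Q ↑ P = T ↑ T = F
((Q ⊕ ¬P) ↓ ¬P) ↓ (Q ↑ P) = F ↓ F = T
¬P = ¬T = F
(((Q ⊕ ¬P) ↓ ¬P) ↓ (Q ↑ P)) ⊕ ¬P = T ⊕ F = T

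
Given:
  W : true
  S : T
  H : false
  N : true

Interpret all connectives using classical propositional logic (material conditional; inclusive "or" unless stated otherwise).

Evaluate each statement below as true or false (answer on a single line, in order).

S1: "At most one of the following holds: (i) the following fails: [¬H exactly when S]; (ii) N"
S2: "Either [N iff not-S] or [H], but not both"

S1 True, S2 False

S1: Parsed as not (not H iff S) nand N

not H = not False = True
not H iff S = True iff True = True
not (not H iff S) = not True = False
not (not H iff S) nand N = False nand True = True
Hence S1 is true.

S2: Formalization: (N iff not S) xor H

not S = not True = False
N iff not S = True iff False = False
(N iff not S) xor H = False xor False = False
Thus S2 is false.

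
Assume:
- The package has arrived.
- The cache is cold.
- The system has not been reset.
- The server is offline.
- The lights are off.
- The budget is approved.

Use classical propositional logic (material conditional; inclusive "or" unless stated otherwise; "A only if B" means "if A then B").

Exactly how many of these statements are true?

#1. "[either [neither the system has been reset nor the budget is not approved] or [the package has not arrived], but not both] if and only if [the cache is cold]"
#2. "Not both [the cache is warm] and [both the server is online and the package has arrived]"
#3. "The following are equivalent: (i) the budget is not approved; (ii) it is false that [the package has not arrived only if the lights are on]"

3

Let S = "the system has been reset" (F), R = "the budget is approved" (T), V = "the package has arrived" (T), Q = "the cache is warm" (F), P = "the server is online" (F), L = "the lights are on" (F).

#1: Parsed as ((S nor ~R) xor ~V) <-> ~Q

~R = ~T = F
S nor ~R = F nor F = T
~V = ~T = F
(S nor ~R) xor ~V = T xor F = T
~Q = ~F = T
((S nor ~R) xor ~V) <-> ~Q = T <-> T = T
So #1 is true.

#2: Parsed as Q nand (P & V)

P & V = F & T = F
Q nand (P & V) = F nand F = T
Thus #2 is true.

#3: This is ~R <-> ~(~V -> L).

~R = ~T = F
~V = ~T = F
~V -> L = F -> F = T
~(~V -> L) = ~T = F
~R <-> ~(~V -> L) = F <-> F = T
Hence #3 is true.

Count: 3.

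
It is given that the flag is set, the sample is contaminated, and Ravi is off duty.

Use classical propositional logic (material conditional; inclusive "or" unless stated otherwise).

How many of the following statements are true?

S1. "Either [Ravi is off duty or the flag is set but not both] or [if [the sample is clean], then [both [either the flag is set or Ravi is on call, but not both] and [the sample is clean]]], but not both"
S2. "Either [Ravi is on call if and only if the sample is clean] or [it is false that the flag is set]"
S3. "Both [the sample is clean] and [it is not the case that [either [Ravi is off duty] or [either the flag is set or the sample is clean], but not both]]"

Let U = "Ravi is on call" (F), L = "the flag is set" (T), H = "the sample is contaminated" (T).

S1: This is (~U xor L) xor (~H -> ((L xor U) & ~H)).

~U = ~F = T
~U xor L = T xor T = F
~H = ~T = F
L xor U = T xor F = T
~H = ~T = F
(L xor U) & ~H = T & F = F
~H -> ((L xor U) & ~H) = F -> F = T
(~U xor L) xor (~H -> ((L xor U) & ~H)) = F xor T = T
So S1 is true.

S2: Formalization: (U <-> ~H) | ~L

~H = ~T = F
U <-> ~H = F <-> F = T
~L = ~T = F
(U <-> ~H) | ~L = T | F = T
Hence S2 is true.

S3: This is ~H & ~(~U xor (L | ~H)).

~H = ~T = F
~U = ~F = T
~H = ~T = F
L | ~H = T | F = T
~U xor (L | ~H) = T xor T = F
~(~U xor (L | ~H)) = ~F = T
~H & ~(~U xor (L | ~H)) = F & T = F
Hence S3 is false.

True statements: 2.

2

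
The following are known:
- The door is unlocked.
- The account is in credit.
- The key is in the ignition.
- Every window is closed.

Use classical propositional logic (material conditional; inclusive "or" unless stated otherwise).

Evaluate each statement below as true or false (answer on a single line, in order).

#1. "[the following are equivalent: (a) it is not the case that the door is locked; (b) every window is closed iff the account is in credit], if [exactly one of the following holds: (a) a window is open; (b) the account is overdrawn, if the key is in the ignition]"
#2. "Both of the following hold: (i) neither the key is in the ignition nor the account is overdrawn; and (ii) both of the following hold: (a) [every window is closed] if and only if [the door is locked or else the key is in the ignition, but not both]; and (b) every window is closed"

#1 T / #2 F

Let S = "a window is open" (F), R = "the key is in the ignition" (T), Q = "the account is overdrawn" (F), P = "the door is locked" (F).

#1: Parsed as (S ⊕ (R → Q)) → (¬P ↔ (¬S ↔ ¬Q))

R → Q = T → F = F
S ⊕ (R → Q) = F ⊕ F = F
¬P = ¬F = T
¬S = ¬F = T
¬Q = ¬F = T
¬S ↔ ¬Q = T ↔ T = T
¬P ↔ (¬S ↔ ¬Q) = T ↔ T = T
(S ⊕ (R → Q)) → (¬P ↔ (¬S ↔ ¬Q)) = F → T = T
Hence #1 is true.

#2: This is (R ↓ Q) ∧ ((¬S ↔ (P ⊕ R)) ∧ ¬S).

R ↓ Q = T ↓ F = F
¬S = ¬F = T
P ⊕ R = F ⊕ T = T
¬S ↔ (P ⊕ R) = T ↔ T = T
¬S = ¬F = T
(¬S ↔ (P ⊕ R)) ∧ ¬S = T ∧ T = T
(R ↓ Q) ∧ ((¬S ↔ (P ⊕ R)) ∧ ¬S) = F ∧ T = F
So #2 is false.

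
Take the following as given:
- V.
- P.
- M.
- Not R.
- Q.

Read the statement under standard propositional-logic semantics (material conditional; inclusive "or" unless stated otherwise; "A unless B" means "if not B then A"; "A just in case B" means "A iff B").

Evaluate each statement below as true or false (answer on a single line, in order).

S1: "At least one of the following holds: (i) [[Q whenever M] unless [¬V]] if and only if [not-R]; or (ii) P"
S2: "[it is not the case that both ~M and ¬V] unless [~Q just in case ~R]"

S1: This is (((M -> Q) | ~V) <-> ~R) | P.

M -> Q = T -> T = T
~V = ~T = F
(M -> Q) | ~V = T | F = T
~R = ~F = T
((M -> Q) | ~V) <-> ~R = T <-> T = T
(((M -> Q) | ~V) <-> ~R) | P = T | T = T
So S1 is true.

S2: In symbols: (~M nand ~V) | (~Q <-> ~R)

~M = ~T = F
~V = ~T = F
~M nand ~V = F nand F = T
~Q = ~T = F
~R = ~F = T
~Q <-> ~R = F <-> T = F
(~M nand ~V) | (~Q <-> ~R) = T | F = T
Hence S2 is true.

S1 True, S2 True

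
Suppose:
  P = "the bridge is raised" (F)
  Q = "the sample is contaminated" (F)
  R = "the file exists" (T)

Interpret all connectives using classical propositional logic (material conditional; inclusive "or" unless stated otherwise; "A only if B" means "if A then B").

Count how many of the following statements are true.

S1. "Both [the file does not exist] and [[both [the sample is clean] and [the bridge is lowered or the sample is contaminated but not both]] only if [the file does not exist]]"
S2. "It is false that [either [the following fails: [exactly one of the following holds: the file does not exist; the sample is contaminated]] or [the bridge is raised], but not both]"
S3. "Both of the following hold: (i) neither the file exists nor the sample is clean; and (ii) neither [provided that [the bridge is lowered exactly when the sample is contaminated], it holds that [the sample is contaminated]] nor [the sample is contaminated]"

0

S1: This is not R and ((not Q and (not P xor Q)) -> not R).

not R = not True = False
not Q = not False = True
not P = not False = True
not P xor Q = True xor False = True
not Q and (not P xor Q) = True and True = True
not R = not True = False
(not Q and (not P xor Q)) -> not R = True -> False = False
not R and ((not Q and (not P xor Q)) -> not R) = False and False = False
So S1 is false.

S2: This is not (not (not R xor Q) xor P).

not R = not True = False
not R xor Q = False xor False = False
not (not R xor Q) = not False = True
not (not R xor Q) xor P = True xor False = True
not (not (not R xor Q) xor P) = not True = False
Hence S2 is false.

S3: This is (R nor not Q) and (((not P iff Q) -> Q) nor Q).

not Q = not False = True
R nor not Q = True nor True = False
not P = not False = True
not P iff Q = True iff False = False
(not P iff Q) -> Q = False -> False = True
((not P iff Q) -> Q) nor Q = True nor False = False
(R nor not Q) and (((not P iff Q) -> Q) nor Q) = False and False = False
Hence S3 is false.

0 of the 3 statements are true (none).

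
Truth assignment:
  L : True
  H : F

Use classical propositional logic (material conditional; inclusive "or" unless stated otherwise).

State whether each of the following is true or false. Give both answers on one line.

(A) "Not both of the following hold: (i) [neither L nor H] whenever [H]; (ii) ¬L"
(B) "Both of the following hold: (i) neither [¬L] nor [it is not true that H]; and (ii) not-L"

(A) True, (B) False

(A): This is (H -> (L nor H)) nand not L.

L nor H = True nor False = False
H -> (L nor H) = False -> False = True
not L = not True = False
(H -> (L nor H)) nand not L = True nand False = True
Thus (A) is true.

(B): Parsed as (not L nor not H) and not L

not L = not True = False
not H = not False = True
not L nor not H = False nor True = False
not L = not True = False
(not L nor not H) and not L = False and False = False
So (B) is false.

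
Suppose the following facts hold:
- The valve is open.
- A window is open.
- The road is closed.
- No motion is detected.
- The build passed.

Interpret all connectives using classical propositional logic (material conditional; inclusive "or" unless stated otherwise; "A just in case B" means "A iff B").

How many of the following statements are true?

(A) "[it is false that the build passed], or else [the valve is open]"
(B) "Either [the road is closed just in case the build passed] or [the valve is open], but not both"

1

Let U = "the build passed" (T), P = "the valve is open" (T), R = "the road is closed" (T).

(A): This is ~U | P.

~U = ~T = F
~U | P = F | T = T
Thus (A) is true.

(B): This is (R <-> U) xor P.

R <-> U = T <-> T = T
(R <-> U) xor P = T xor T = F
So (B) is false.

1 of the 2 statements is true ((A)).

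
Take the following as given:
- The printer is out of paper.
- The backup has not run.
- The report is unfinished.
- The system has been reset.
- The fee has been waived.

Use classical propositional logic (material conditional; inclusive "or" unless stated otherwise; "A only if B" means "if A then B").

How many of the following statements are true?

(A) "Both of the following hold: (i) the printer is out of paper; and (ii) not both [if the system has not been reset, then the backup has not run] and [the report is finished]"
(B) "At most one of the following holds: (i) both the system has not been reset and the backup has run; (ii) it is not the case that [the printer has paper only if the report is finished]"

2

Let P = "the printer has paper" (False), S = "the system has been reset" (True), Q = "the backup has run" (False), R = "the report is finished" (False).

(A): In symbols: not P and ((not S -> not Q) nand R)

not P = not False = True
not S = not True = False
not Q = not False = True
not S -> not Q = False -> True = True
(not S -> not Q) nand R = True nand False = True
not P and ((not S -> not Q) nand R) = True and True = True
Hence (A) is true.

(B): In symbols: (not S and Q) nand not (P -> R)

not S = not True = False
not S and Q = False and False = False
P -> R = False -> False = True
not (P -> R) = not True = False
(not S and Q) nand not (P -> R) = False nand False = True
Thus (B) is true.

2 of the 2 statements are true ((A), (B)).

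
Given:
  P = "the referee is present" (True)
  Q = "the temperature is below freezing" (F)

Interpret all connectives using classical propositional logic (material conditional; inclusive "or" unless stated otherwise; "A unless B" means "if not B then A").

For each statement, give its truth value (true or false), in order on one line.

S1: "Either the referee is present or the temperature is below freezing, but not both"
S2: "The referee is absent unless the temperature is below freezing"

S1: Formalization: P xor Q

P xor Q = T xor F = T
Thus S1 is true.

S2: Formalization: ~P | Q

~P = ~T = F
~P | Q = F | F = F
Hence S2 is false.

S1 T, S2 F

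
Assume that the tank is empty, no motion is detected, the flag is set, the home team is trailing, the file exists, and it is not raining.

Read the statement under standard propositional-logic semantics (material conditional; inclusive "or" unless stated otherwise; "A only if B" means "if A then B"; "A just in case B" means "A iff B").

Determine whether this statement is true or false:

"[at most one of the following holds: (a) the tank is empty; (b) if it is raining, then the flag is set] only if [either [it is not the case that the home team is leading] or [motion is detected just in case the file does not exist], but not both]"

Let G = "the tank is full" (False), H = "it is raining" (False), D = "the flag is set" (True), M = "the home team is leading" (False), S = "motion is detected" (False), V = "the file exists" (True).
In symbols: (not G nand (H -> D)) -> (not M xor (S iff not V))

not G = not False = True
H -> D = False -> True = True
not G nand (H -> D) = True nand True = False
not M = not False = True
not V = not True = False
S iff not V = False iff False = True
not M xor (S iff not V) = True xor True = False
(not G nand (H -> D)) -> (not M xor (S iff not V)) = False -> False = True

True.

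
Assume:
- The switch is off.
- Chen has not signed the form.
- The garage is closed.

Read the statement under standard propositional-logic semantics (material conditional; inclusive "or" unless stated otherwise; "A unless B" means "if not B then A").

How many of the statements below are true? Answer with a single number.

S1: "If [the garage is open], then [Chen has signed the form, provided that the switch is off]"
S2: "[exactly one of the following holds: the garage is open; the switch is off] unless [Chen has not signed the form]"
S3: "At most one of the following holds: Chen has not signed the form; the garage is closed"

2

Let R = "the garage is closed" (True), P = "the switch is on" (False), Q = "Chen has signed the form" (False).

S1: In symbols: not R -> (not P -> Q)

not R = not True = False
not P = not False = True
not P -> Q = True -> False = False
not R -> (not P -> Q) = False -> False = True
Hence S1 is true.

S2: Parsed as (not R xor not P) or not Q

not R = not True = False
not P = not False = True
not R xor not P = False xor True = True
not Q = not False = True
(not R xor not P) or not Q = True or True = True
Hence S2 is true.

S3: Formalization: not Q nand R

not Q = not False = True
not Q nand R = True nand True = False
Hence S3 is false.

Count: 2.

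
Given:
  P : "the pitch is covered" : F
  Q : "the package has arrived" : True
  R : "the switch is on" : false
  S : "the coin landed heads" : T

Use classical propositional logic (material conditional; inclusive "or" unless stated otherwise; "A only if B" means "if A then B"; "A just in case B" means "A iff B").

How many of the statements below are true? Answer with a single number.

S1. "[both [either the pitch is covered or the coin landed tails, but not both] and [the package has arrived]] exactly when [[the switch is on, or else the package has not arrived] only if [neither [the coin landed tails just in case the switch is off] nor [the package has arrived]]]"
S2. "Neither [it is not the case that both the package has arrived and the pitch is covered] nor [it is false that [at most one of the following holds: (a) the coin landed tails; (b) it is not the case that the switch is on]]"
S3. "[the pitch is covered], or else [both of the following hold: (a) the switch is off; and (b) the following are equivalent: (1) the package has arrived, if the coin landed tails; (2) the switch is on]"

0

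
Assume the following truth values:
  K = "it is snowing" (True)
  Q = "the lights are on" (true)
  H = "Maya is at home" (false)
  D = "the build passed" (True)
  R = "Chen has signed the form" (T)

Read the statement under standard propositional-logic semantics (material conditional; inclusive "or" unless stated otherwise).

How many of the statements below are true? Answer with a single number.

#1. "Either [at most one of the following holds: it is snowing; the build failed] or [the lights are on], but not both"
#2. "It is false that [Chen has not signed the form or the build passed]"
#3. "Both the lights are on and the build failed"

#1: Formalization: (K ↑ ¬D) ⊕ Q

¬D = ¬T = F
K ↑ ¬D = T ↑ F = T
(K ↑ ¬D) ⊕ Q = T ⊕ T = F
So #1 is false.

#2: This is ¬(¬R ∨ D).

¬R = ¬T = F
¬R ∨ D = F ∨ T = T
¬(¬R ∨ D) = ¬T = F
Hence #2 is false.

#3: Formalization: Q ∧ ¬D

¬D = ¬T = F
Q ∧ ¬D = T ∧ F = F
Hence #3 is false.

Count: 0.

0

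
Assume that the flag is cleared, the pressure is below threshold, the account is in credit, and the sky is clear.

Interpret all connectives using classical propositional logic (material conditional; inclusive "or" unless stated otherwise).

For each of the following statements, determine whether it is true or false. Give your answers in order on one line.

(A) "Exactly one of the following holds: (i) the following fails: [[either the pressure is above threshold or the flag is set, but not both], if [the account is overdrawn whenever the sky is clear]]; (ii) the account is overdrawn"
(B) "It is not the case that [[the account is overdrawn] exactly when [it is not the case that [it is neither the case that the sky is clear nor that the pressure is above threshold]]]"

(A) false, (B) true

Let S = "the sky is overcast" (False), R = "the account is overdrawn" (False), Q = "the pressure is above threshold" (False), P = "the flag is set" (False).

(A): In symbols: not ((not S -> R) -> (Q xor P)) xor R

not S = not False = True
not S -> R = True -> False = False
Q xor P = False xor False = False
(not S -> R) -> (Q xor P) = False -> False = True
not ((not S -> R) -> (Q xor P)) = not True = False
not ((not S -> R) -> (Q xor P)) xor R = False xor False = False
Thus (A) is false.

(B): In symbols: not (R iff not (not S nor Q))

not S = not False = True
not S nor Q = True nor False = False
not (not S nor Q) = not False = True
R iff not (not S nor Q) = False iff True = False
not (R iff not (not S nor Q)) = not False = True
Thus (B) is true.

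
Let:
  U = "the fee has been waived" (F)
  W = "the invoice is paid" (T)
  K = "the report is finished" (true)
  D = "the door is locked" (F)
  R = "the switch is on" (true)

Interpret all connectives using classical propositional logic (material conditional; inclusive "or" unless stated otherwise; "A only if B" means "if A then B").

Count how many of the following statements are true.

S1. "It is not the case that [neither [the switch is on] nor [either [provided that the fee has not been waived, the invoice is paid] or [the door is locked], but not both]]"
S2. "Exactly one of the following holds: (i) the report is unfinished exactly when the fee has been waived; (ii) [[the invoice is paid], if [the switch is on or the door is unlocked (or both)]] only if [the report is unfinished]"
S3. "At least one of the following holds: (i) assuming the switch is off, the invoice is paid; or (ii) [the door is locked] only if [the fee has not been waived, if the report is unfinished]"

3

S1: This is ~(R nor ((~U -> W) xor D)).

~U = ~F = T
~U -> W = T -> T = T
(~U -> W) xor D = T xor F = T
R nor ((~U -> W) xor D) = T nor T = F
~(R nor ((~U -> W) xor D)) = ~F = T
So S1 is true.

S2: In symbols: (~K <-> U) xor (((R | ~D) -> W) -> ~K)

~K = ~T = F
~K <-> U = F <-> F = T
~D = ~F = T
R | ~D = T | T = T
(R | ~D) -> W = T -> T = T
~K = ~T = F
((R | ~D) -> W) -> ~K = T -> F = F
(~K <-> U) xor (((R | ~D) -> W) -> ~K) = T xor F = T
Thus S2 is true.

S3: Formalization: (~R -> W) | (D -> (~K -> ~U))

~R = ~T = F
~R -> W = F -> T = T
~K = ~T = F
~U = ~F = T
~K -> ~U = F -> T = T
D -> (~K -> ~U) = F -> T = T
(~R -> W) | (D -> (~K -> ~U)) = T | T = T
Hence S3 is true.

Count: 3.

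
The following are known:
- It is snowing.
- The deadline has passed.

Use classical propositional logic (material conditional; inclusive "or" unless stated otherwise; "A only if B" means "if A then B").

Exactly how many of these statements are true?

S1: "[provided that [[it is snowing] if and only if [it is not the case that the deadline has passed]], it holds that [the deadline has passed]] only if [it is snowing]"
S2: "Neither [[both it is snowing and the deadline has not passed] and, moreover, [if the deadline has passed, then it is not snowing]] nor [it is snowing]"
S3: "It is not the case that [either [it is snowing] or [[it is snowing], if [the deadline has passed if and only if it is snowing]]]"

Let P = "it is snowing" (T), Q = "the deadline has passed" (T).

S1: Parsed as ((P ↔ ¬Q) → Q) → P

¬Q = ¬T = F
P ↔ ¬Q = T ↔ F = F
(P ↔ ¬Q) → Q = F → T = T
((P ↔ ¬Q) → Q) → P = T → T = T
So S1 is true.

S2: This is ((P ∧ ¬Q) ∧ (Q → ¬P)) ↓ P.

¬Q = ¬T = F
P ∧ ¬Q = T ∧ F = F
¬P = ¬T = F
Q → ¬P = T → F = F
(P ∧ ¬Q) ∧ (Q → ¬P) = F ∧ F = F
((P ∧ ¬Q) ∧ (Q → ¬P)) ↓ P = F ↓ T = F
So S2 is false.

S3: Formalization: ¬(P ∨ ((Q ↔ P) → P))

Q ↔ P = T ↔ T = T
(Q ↔ P) → P = T → T = T
P ∨ ((Q ↔ P) → P) = T ∨ T = T
¬(P ∨ ((Q ↔ P) → P)) = ¬T = F
So S3 is false.

True statements: 1 (S1).

1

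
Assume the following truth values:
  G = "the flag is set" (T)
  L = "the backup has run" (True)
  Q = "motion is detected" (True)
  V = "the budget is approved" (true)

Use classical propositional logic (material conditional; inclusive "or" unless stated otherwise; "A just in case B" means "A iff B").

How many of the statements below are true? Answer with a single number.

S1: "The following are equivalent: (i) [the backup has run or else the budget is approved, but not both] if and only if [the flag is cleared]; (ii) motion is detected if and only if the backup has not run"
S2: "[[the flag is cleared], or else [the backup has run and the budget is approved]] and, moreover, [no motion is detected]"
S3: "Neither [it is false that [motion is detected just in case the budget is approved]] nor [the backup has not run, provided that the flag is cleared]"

0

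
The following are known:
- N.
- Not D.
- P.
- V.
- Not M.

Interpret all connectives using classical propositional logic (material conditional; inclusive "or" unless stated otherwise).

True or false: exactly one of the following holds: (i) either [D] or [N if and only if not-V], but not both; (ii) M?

Formalization: (D xor (N <-> ~V)) xor M

~V = ~T = F
N <-> ~V = T <-> F = F
D xor (N <-> ~V) = F xor F = F
(D xor (N <-> ~V)) xor M = F xor F = F

The statement is false.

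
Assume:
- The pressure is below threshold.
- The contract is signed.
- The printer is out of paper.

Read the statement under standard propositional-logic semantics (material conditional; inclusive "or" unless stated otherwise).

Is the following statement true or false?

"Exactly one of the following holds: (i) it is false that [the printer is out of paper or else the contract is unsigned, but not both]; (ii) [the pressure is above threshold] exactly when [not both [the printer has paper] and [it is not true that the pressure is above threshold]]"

Let R = "the printer has paper" (False), Q = "the contract is signed" (True), P = "the pressure is above threshold" (False).
Formalization: not (not R xor not Q) xor (P iff (R nand not P))

not R = not False = True
not Q = not True = False
not R xor not Q = True xor False = True
not (not R xor not Q) = not True = False
not P = not False = True
R nand not P = False nand True = True
P iff (R nand not P) = False iff True = False
not (not R xor not Q) xor (P iff (R nand not P)) = False xor False = False

False.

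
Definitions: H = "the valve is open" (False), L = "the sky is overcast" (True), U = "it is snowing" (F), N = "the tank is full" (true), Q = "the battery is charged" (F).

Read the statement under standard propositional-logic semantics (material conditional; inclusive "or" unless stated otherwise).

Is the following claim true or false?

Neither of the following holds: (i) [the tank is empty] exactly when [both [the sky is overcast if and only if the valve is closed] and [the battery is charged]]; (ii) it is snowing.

False.

Formalization: (~N <-> ((L <-> ~H) & Q)) nor U

~N = ~T = F
~H = ~F = T
L <-> ~H = T <-> T = T
(L <-> ~H) & Q = T & F = F
~N <-> ((L <-> ~H) & Q) = F <-> F = T
(~N <-> ((L <-> ~H) & Q)) nor U = T nor F = F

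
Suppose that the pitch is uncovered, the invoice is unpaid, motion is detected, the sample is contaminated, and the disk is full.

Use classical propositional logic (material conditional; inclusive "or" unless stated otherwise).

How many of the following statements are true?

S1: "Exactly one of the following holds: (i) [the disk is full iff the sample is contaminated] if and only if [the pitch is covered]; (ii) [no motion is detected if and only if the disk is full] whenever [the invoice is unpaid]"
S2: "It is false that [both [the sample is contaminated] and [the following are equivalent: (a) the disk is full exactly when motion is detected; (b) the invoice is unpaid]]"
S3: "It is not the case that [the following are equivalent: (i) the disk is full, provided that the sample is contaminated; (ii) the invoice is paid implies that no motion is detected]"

0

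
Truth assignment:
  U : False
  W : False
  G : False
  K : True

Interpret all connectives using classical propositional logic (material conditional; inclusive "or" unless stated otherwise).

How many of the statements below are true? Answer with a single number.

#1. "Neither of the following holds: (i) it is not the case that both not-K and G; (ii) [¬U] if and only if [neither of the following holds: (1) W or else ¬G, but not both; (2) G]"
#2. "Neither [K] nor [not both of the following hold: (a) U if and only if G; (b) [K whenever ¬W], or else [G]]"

0

#1: Formalization: (~K nand G) nor (~U <-> ((W xor ~G) nor G))

~K = ~T = F
~K nand G = F nand F = T
~U = ~F = T
~G = ~F = T
W xor ~G = F xor T = T
(W xor ~G) nor G = T nor F = F
~U <-> ((W xor ~G) nor G) = T <-> F = F
(~K nand G) nor (~U <-> ((W xor ~G) nor G)) = T nor F = F
Hence #1 is false.

#2: Parsed as K nor ((U <-> G) nand ((~W -> K) | G))

U <-> G = F <-> F = T
~W = ~F = T
~W -> K = T -> T = T
(~W -> K) | G = T | F = T
(U <-> G) nand ((~W -> K) | G) = T nand T = F
K nor ((U <-> G) nand ((~W -> K) | G)) = T nor F = F
Thus #2 is false.

0 of the 2 statements are true (none).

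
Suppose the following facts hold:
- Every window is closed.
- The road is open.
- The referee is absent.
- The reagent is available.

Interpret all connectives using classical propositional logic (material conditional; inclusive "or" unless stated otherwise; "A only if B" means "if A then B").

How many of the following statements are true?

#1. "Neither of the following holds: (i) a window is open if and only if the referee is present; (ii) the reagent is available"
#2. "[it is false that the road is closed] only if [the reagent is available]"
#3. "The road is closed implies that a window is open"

2

Let U = "a window is open" (F), W = "the referee is present" (F), Q = "the reagent is available" (T), L = "the road is closed" (F).

#1: Parsed as (U <-> W) nor Q

U <-> W = F <-> F = T
(U <-> W) nor Q = T nor T = F
So #1 is false.

#2: Parsed as ~L -> Q

~L = ~F = T
~L -> Q = T -> T = T
Thus #2 is true.

#3: Formalization: L -> U

L -> U = F -> F = T
Hence #3 is true.

Count: 2.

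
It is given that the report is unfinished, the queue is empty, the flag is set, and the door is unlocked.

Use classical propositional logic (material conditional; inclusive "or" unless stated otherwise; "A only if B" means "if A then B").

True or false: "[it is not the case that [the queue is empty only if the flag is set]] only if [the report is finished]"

The statement is true.

Let Q = "the queue is empty" (True), R = "the flag is set" (True), P = "the report is finished" (False).
In symbols: not (Q -> R) -> P

Q -> R = True -> True = True
not (Q -> R) = not True = False
not (Q -> R) -> P = False -> False = True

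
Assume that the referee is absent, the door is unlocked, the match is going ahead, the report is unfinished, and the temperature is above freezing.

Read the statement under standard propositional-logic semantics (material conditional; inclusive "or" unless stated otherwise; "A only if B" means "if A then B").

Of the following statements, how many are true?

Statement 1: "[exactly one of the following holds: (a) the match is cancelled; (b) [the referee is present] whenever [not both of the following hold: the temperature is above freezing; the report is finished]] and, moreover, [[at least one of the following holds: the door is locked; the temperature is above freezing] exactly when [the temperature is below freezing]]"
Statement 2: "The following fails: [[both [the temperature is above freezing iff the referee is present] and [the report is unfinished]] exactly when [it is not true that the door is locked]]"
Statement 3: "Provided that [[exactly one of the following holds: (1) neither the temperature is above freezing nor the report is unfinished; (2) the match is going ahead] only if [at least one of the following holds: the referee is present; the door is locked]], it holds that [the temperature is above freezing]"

Let R = "the match is cancelled" (F), H = "the temperature is below freezing" (F), D = "the report is finished" (F), G = "the referee is present" (F), N = "the door is locked" (F).

Statement 1: Formalization: (R xor ((~H nand D) -> G)) & ((N | ~H) <-> H)

~H = ~F = T
~H nand D = T nand F = T
(~H nand D) -> G = T -> F = F
R xor ((~H nand D) -> G) = F xor F = F
~H = ~F = T
N | ~H = F | T = T
(N | ~H) <-> H = T <-> F = F
(R xor ((~H nand D) -> G)) & ((N | ~H) <-> H) = F & F = F
So Statement 1 is false.

Statement 2: In symbols: ~(((~H <-> G) & ~D) <-> ~N)

~H = ~F = T
~H <-> G = T <-> F = F
~D = ~F = T
(~H <-> G) & ~D = F & T = F
~N = ~F = T
((~H <-> G) & ~D) <-> ~N = F <-> T = F
~(((~H <-> G) & ~D) <-> ~N) = ~F = T
So Statement 2 is true.

Statement 3: Formalization: (((~H nor ~D) xor ~R) -> (G | N)) -> ~H

~H = ~F = T
~D = ~F = T
~H nor ~D = T nor T = F
~R = ~F = T
(~H nor ~D) xor ~R = F xor T = T
G | N = F | F = F
((~H nor ~D) xor ~R) -> (G | N) = T -> F = F
~H = ~F = T
(((~H nor ~D) xor ~R) -> (G | N)) -> ~H = F -> T = T
Thus Statement 3 is true.

2 of the 3 statements are true.

2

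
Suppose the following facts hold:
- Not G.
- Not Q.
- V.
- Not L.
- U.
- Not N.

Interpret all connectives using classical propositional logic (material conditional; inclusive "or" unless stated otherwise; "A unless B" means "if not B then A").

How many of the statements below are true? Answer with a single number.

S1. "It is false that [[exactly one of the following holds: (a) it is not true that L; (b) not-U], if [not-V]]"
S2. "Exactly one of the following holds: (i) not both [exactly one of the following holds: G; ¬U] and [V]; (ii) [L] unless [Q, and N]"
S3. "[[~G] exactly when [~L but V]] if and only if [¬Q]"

2

S1: In symbols: ¬(¬V → (¬L ⊕ ¬U))

¬V = ¬T = F
¬L = ¬F = T
¬U = ¬T = F
¬L ⊕ ¬U = T ⊕ F = T
¬V → (¬L ⊕ ¬U) = F → T = T
¬(¬V → (¬L ⊕ ¬U)) = ¬T = F
Thus S1 is false.

S2: Parsed as ((G ⊕ ¬U) ↑ V) ⊕ (L ∨ (Q ∧ N))

¬U = ¬T = F
G ⊕ ¬U = F ⊕ F = F
(G ⊕ ¬U) ↑ V = F ↑ T = T
Q ∧ N = F ∧ F = F
L ∨ (Q ∧ N) = F ∨ F = F
((G ⊕ ¬U) ↑ V) ⊕ (L ∨ (Q ∧ N)) = T ⊕ F = T
So S2 is true.

S3: Formalization: (¬G ↔ (¬L ∧ V)) ↔ ¬Q

¬G = ¬F = T
¬L = ¬F = T
¬L ∧ V = T ∧ T = T
¬G ↔ (¬L ∧ V) = T ↔ T = T
¬Q = ¬F = T
(¬G ↔ (¬L ∧ V)) ↔ ¬Q = T ↔ T = T
Thus S3 is true.

True statements: 2 (S2, S3).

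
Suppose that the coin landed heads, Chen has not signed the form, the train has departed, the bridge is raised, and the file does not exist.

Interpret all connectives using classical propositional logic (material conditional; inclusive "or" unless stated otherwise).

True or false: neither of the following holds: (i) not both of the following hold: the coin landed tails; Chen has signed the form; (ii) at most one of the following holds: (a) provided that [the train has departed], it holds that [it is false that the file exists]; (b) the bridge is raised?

False.

Let P = "the coin landed heads" (True), Q = "Chen has signed the form" (False), R = "the train has departed" (True), U = "the file exists" (False), S = "the bridge is raised" (True).
Formalization: (not P nand Q) nor ((R -> not U) nand S)

not P = not True = False
not P nand Q = False nand False = True
not U = not False = True
R -> not U = True -> True = True
(R -> not U) nand S = True nand True = False
(not P nand Q) nor ((R -> not U) nand S) = True nor False = False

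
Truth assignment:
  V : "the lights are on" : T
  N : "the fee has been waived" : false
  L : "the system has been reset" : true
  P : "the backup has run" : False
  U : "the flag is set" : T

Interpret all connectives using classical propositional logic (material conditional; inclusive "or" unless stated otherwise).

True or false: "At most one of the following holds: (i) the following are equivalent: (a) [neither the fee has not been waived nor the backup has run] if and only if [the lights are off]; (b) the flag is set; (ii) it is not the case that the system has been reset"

The statement is true.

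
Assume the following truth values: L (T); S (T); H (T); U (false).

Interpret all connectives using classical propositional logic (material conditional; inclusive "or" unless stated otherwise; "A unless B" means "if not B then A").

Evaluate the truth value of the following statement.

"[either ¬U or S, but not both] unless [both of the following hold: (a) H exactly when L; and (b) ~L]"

False

Values: U=F, S=T, H=T, L=T.
Parsed as (¬U ⊕ S) ∨ ((H ↔ L) ∧ ¬L)

¬U = ¬F = T
¬U ⊕ S = T ⊕ T = F
H ↔ L = T ↔ T = T
¬L = ¬T = F
(H ↔ L) ∧ ¬L = T ∧ F = F
(¬U ⊕ S) ∨ ((H ↔ L) ∧ ¬L) = F ∨ F = F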